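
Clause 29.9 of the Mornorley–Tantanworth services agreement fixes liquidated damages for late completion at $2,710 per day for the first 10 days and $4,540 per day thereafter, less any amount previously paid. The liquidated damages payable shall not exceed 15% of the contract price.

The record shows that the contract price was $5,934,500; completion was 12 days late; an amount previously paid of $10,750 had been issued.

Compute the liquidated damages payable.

$25,430

First 10 days: 10 × $2,710 = $27,100
Remaining days: (12 − 10) × $4,540 = $9,080
Accrued per-day damages: $27,100 + $9,080 = $36,180
Less amount previously paid: $36,180 − $10,750 = $25,430
Cap: 15% of $5,934,500 = $890,175
Cap at $890,175: $25,430 is within the cap, no reduction.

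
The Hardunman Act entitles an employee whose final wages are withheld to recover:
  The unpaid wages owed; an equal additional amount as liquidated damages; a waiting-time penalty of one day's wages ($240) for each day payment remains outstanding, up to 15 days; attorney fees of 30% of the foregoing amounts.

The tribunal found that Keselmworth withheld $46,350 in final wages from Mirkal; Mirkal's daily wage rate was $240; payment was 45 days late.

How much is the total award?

Liquidated damages (equal amount): $46,350
Penalty days: min(45, 15) = 15
Waiting-time penalty: 15 × $240 = $3,600
Subtotal: $46,350 + $46,350 + $3,600 = $96,300
Attorney fees: 30% of $96,300 = $28,890
Total award: $96,300 + $28,890 = $125,190

Total award: $125,190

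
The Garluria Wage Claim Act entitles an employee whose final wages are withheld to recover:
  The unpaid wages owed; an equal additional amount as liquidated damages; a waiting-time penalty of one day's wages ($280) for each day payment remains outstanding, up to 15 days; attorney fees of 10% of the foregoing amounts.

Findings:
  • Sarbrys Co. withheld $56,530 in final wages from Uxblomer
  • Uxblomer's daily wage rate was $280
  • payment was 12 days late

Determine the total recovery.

Liquidated damages (equal amount): $56,530
Penalty days: min(12, 15) = 12
Waiting-time penalty: 12 × $280 = $3,360
Subtotal: $56,530 + $56,530 + $3,360 = $116,420
Attorney fees: 10% of $116,420 = $11,642
Total award: $116,420 + $11,642 = $128,062

$128,062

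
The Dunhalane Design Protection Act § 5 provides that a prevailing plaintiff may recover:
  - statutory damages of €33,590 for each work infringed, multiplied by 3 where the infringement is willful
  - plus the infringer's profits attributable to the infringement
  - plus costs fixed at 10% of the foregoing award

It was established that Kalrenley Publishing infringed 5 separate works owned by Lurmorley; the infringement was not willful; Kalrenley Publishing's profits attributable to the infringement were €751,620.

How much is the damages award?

Statutory damages: 5 × €33,590 = €167,950
Infringement not willful: no ×3 enhancement.
Combined award: €167,950 + €751,620 = €919,570
Costs: 10% of €919,570 = €91,957
Award plus costs: €919,570 + €91,957 = €1,011,527

€1,011,527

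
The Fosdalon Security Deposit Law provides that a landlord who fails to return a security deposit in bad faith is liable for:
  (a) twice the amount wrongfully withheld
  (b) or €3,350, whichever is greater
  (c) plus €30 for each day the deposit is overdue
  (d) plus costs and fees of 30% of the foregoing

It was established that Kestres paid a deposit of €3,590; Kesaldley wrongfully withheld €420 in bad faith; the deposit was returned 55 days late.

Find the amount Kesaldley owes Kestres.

Recovery: €6,500

Doubled: 2 × €420 = €840
Minimum €3,350: €840 is below the minimum → €3,350
Late-return penalty: 55 × €30 = €1,650
Damages plus late penalty: €3,350 + €1,650 = €5,000
Costs and fees: 30% of €5,000 = €1,500
Total recovery: €5,000 + €1,500 = €6,500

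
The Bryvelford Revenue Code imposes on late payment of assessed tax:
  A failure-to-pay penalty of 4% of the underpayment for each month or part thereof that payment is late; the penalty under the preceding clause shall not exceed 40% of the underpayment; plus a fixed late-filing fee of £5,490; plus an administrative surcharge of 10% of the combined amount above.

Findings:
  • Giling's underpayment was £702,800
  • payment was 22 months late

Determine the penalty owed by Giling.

Accrued rate: 4% × 22 = 88%, capped at 40% → 40%
Failure-to-pay penalty: 40% of £702,800 = £281,120
Penalty before surcharge: £281,120 + £5,490 = £286,610
Administrative surcharge: 10% of £286,610 = £28,661
Total penalty: £286,610 + £28,661 = £315,271

Penalty: £315,271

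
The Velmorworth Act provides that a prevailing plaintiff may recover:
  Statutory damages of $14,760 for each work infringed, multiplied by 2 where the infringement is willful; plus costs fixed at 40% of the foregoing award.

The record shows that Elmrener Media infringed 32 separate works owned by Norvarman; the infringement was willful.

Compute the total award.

$1,322,496

Statutory damages: 32 × $14,760 = $472,320
Doubled: 2 × $472,320 = $944,640
Costs: 40% of $944,640 = $377,856
Award plus costs: $944,640 + $377,856 = $1,322,496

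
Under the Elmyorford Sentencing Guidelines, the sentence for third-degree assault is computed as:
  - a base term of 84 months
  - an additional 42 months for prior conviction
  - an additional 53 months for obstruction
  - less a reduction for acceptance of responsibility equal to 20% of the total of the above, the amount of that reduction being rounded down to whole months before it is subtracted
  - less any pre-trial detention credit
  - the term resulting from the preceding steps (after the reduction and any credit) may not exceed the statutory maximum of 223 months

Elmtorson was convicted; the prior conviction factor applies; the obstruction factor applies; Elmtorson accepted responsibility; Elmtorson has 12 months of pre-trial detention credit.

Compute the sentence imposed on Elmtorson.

Prior conviction enhancement: +42 months
Obstruction enhancement: +53 months
Adjusted term: 84 months + 42 months + 53 months = 179 months
Acceptance of responsibility reduction: 20% of 179 months = 35 months (rounded down)
After reduction: 179 − 35 = 144 months
Less pre-trial detention credit: 144 months − 12 months = 132 months
Cap at 223 months: 132 months is within the cap, no reduction.

132 months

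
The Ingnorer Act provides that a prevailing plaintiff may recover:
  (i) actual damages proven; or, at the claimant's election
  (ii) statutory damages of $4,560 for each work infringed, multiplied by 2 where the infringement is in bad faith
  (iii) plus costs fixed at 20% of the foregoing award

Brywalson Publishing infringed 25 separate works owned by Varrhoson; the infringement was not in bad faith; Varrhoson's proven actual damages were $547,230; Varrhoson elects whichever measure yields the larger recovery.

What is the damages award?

Statutory damages: 25 × $4,560 = $114,000
Infringement not in bad faith: no ×2 enhancement.
Greater of actual damages ($547,230) or statutory damages ($114,000): $547,230
Costs: 20% of $547,230 = $109,446
Award plus costs: $547,230 + $109,446 = $656,676

$656,676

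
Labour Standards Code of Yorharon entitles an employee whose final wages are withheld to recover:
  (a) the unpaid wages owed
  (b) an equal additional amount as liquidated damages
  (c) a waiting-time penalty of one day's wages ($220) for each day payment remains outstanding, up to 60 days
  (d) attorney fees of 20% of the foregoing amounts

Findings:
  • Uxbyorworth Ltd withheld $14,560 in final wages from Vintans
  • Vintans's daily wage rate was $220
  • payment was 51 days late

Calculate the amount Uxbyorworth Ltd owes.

Liquidated damages (equal amount): $14,560
Penalty days: min(51, 60) = 51
Waiting-time penalty: 51 × $220 = $11,220
Subtotal: $14,560 + $14,560 + $11,220 = $40,340
Attorney fees: 20% of $40,340 = $8,068
Total award: $40,340 + $8,068 = $48,408

$48,408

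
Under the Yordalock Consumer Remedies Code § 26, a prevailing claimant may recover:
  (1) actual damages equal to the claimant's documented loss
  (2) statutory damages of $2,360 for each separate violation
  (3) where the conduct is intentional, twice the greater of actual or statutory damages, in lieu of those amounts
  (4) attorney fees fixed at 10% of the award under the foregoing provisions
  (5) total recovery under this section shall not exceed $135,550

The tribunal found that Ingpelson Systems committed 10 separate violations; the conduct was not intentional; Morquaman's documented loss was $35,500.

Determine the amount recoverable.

Total recovery: $65,010

Statutory damages: 10 × $2,360 = $23,600
Conduct not intentional: the in-lieu enhancement does not apply.
Actual plus statutory damages: $35,500 + $23,600 = $59,100
Attorney fees: 10% of $59,100 = $5,910
Total before cap: $59,100 + $5,910 = $65,010
Cap at $135,550: $65,010 is within the cap, no reduction.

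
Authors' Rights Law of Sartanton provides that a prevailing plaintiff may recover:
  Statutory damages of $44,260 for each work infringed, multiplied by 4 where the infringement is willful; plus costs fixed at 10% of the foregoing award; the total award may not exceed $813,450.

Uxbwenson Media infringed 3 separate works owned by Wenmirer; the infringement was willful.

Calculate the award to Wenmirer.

$584,232

Statutory damages: 3 × $44,260 = $132,780
Multiplied by 4: 4 × $132,780 = $531,120
Costs: 10% of $531,120 = $53,112
Award plus costs: $531,120 + $53,112 = $584,232
Cap at $813,450: $584,232 is within the cap, no reduction.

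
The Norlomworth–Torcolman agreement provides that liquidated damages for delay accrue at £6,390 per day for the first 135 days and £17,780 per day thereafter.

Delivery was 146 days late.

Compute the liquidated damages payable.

First 135 days: 135 × £6,390 = £862,650
Remaining days: (146 − 135) × £17,780 = £195,580
Accrued per-day damages: £862,650 + £195,580 = £1,058,230

£1,058,230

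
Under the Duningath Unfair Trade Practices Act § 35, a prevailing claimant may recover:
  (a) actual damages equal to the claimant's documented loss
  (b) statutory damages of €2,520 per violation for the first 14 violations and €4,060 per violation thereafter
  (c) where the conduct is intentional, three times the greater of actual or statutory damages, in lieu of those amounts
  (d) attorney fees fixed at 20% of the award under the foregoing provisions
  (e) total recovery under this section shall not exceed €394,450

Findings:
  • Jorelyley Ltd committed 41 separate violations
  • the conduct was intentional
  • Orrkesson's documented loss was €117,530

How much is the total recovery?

€394,450

First 14 violations: 14 × €2,520 = €35,280
Remaining violations: (41 − 14) × €4,060 = €109,620
Statutory damages: €35,280 + €109,620 = €144,900
Greater of actual damages (€117,530) or statutory damages (€144,900): €144,900
Trebled: 3 × €144,900 = €434,700
Attorney fees: 20% of €434,700 = €86,940
Total before cap: €434,700 + €86,940 = €521,640
Cap at €394,450: €521,640 exceeds the cap → €394,450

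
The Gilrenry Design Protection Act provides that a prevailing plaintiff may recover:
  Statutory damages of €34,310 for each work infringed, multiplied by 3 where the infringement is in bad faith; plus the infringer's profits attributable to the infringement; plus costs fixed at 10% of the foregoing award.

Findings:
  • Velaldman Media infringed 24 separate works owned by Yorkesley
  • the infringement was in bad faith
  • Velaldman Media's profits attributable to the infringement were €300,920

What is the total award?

Statutory damages: 24 × €34,310 = €823,440
Trebled: 3 × €823,440 = €2,470,320
Combined award: €2,470,320 + €300,920 = €2,771,240
Costs: 10% of €2,771,240 = €277,124
Award plus costs: €2,771,240 + €277,124 = €3,048,364

€3,048,364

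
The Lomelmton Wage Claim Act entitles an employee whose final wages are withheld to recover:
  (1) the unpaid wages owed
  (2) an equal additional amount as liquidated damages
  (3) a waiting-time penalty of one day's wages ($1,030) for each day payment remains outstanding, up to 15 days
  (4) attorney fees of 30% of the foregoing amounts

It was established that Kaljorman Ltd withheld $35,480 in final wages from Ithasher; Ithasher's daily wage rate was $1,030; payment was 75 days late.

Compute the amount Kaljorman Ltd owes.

$112,333

Liquidated damages (equal amount): $35,480
Penalty days: min(75, 15) = 15
Waiting-time penalty: 15 × $1,030 = $15,450
Subtotal: $35,480 + $35,480 + $15,450 = $86,410
Attorney fees: 30% of $86,410 = $25,923
Total award: $86,410 + $25,923 = $112,333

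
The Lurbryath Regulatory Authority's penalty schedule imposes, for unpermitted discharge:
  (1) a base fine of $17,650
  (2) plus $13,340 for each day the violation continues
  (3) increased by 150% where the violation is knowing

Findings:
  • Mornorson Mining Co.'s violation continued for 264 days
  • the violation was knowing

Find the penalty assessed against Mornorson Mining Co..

Per-day component: 264 × $13,340 = $3,521,760
Base plus per-day: $17,650 + $3,521,760 = $3,539,410
Enhancement: 150% of $3,539,410 = $5,309,115
Enhanced fine: $3,539,410 + $5,309,115 = $8,848,525

$8,848,525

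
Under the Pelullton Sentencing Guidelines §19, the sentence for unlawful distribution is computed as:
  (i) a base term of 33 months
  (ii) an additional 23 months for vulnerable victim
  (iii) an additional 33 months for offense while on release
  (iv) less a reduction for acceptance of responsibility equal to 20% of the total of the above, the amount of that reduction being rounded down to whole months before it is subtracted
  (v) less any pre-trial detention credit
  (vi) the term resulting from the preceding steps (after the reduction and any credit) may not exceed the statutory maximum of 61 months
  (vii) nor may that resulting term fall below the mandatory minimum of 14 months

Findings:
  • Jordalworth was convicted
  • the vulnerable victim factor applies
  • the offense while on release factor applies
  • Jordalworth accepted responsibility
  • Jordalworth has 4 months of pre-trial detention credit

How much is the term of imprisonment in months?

Sentence: 61 months

Vulnerable victim enhancement: +23 months
Offense while on release enhancement: +33 months
Adjusted term: 33 months + 23 months + 33 months = 89 months
Acceptance of responsibility reduction: 20% of 89 months = 17 months (rounded down)
After reduction: 89 − 17 = 72 months
Less pre-trial detention credit: 72 months − 4 months = 68 months
Cap at 61 months: 68 months exceeds the cap → 61 months
Minimum 14 months: 61 months meets the minimum, no increase.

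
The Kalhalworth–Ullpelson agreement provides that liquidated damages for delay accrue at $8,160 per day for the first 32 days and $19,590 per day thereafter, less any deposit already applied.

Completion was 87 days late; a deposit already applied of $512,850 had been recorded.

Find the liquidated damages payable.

First 32 days: 32 × $8,160 = $261,120
Remaining days: (87 − 32) × $19,590 = $1,077,450
Accrued per-day damages: $261,120 + $1,077,450 = $1,338,570
Less deposit already applied: $1,338,570 − $512,850 = $825,720

$825,720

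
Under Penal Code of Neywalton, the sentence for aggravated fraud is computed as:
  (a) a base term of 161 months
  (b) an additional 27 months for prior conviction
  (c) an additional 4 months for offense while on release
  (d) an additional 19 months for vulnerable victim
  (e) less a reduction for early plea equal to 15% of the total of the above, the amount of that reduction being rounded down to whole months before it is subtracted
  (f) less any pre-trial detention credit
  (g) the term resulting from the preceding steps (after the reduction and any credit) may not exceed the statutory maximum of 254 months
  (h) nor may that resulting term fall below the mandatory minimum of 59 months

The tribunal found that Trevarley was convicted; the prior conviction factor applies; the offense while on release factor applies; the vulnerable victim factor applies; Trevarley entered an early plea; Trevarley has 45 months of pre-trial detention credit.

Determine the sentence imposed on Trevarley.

Prior conviction enhancement: +27 months
Offense while on release enhancement: +4 months
Vulnerable victim enhancement: +19 months
Adjusted term: 161 months + 27 months + 4 months + 19 months = 211 months
Early plea reduction: 15% of 211 months = 31 months (rounded down)
After reduction: 211 − 31 = 180 months
Less pre-trial detention credit: 180 months − 45 months = 135 months
Cap at 254 months: 135 months is within the cap, no reduction.
Minimum 59 months: 135 months meets the minimum, no increase.

135 months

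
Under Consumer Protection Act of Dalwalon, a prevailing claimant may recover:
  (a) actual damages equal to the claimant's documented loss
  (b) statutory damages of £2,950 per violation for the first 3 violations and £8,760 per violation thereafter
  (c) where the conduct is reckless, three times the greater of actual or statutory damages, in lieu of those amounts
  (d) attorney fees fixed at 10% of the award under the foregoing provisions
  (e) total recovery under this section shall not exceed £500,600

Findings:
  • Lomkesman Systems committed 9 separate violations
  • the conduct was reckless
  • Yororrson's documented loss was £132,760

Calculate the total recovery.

First 3 violations: 3 × £2,950 = £8,850
Remaining violations: (9 − 3) × £8,760 = £52,560
Statutory damages: £8,850 + £52,560 = £61,410
Greater of actual damages (£132,760) or statutory damages (£61,410): £132,760
Trebled: 3 × £132,760 = £398,280
Attorney fees: 10% of £398,280 = £39,828
Total before cap: £398,280 + £39,828 = £438,108
Cap at £500,600: £438,108 is within the cap, no reduction.

£438,108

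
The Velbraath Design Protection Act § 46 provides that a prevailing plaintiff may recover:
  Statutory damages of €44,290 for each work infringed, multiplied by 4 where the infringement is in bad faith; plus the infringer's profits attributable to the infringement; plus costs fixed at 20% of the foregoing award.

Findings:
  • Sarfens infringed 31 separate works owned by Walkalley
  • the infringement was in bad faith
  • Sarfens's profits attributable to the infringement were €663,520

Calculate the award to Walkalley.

Statutory damages: 31 × €44,290 = €1,372,990
Multiplied by 4: 4 × €1,372,990 = €5,491,960
Combined award: €5,491,960 + €663,520 = €6,155,480
Costs: 20% of €6,155,480 = €1,231,096
Award plus costs: €6,155,480 + €1,231,096 = €7,386,576

€7,386,576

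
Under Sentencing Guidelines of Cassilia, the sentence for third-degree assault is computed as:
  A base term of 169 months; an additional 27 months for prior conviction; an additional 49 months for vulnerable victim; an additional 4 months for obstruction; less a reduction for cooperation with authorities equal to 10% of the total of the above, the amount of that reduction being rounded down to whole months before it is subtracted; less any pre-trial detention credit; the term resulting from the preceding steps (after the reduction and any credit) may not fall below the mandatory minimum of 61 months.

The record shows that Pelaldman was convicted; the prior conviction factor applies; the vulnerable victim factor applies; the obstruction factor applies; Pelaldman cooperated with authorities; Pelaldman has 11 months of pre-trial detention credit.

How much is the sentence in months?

214 months

Prior conviction enhancement: +27 months
Vulnerable victim enhancement: +49 months
Obstruction enhancement: +4 months
Adjusted term: 169 months + 27 months + 49 months + 4 months = 249 months
Cooperation with authorities reduction: 10% of 249 months = 24 months (rounded down)
After reduction: 249 − 24 = 225 months
Less pre-trial detention credit: 225 months − 11 months = 214 months
Minimum 61 months: 214 months meets the minimum, no increase.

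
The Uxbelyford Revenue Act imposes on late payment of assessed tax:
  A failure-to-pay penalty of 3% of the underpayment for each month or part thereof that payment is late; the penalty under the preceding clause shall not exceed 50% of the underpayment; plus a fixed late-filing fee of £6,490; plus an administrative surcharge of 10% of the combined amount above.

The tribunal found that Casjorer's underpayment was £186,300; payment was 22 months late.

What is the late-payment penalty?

Accrued rate: 3% × 22 = 66%, capped at 50% → 50%
Failure-to-pay penalty: 50% of £186,300 = £93,150
Penalty before surcharge: £93,150 + £6,490 = £99,640
Administrative surcharge: 10% of £99,640 = £9,964
Total penalty: £99,640 + £9,964 = £109,604

£109,604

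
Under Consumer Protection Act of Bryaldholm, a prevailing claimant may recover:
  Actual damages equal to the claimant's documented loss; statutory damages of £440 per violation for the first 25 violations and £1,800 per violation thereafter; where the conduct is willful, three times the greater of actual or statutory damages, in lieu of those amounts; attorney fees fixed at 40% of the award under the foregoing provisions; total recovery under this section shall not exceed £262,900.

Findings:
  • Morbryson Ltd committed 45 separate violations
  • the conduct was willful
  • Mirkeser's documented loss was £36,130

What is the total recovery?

Total recovery: £197,400

First 25 violations: 25 × £440 = £11,000
Remaining violations: (45 − 25) × £1,800 = £36,000
Statutory damages: £11,000 + £36,000 = £47,000
Greater of actual damages (£36,130) or statutory damages (£47,000): £47,000
Trebled: 3 × £47,000 = £141,000
Attorney fees: 40% of £141,000 = £56,400
Total before cap: £141,000 + £56,400 = £197,400
Cap at £262,900: £197,400 is within the cap, no reduction.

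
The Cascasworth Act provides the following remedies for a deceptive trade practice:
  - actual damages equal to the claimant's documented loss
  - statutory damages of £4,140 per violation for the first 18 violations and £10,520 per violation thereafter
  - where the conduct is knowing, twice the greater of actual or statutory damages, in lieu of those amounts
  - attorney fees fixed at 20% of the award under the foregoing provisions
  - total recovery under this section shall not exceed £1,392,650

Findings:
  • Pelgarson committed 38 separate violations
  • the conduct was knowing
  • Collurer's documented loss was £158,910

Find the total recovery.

£683,808

First 18 violations: 18 × £4,140 = £74,520
Remaining violations: (38 − 18) × £10,520 = £210,400
Statutory damages: £74,520 + £210,400 = £284,920
Greater of actual damages (£158,910) or statutory damages (£284,920): £284,920
Doubled: 2 × £284,920 = £569,840
Attorney fees: 20% of £569,840 = £113,968
Total before cap: £569,840 + £113,968 = £683,808
Cap at £1,392,650: £683,808 is within the cap, no reduction.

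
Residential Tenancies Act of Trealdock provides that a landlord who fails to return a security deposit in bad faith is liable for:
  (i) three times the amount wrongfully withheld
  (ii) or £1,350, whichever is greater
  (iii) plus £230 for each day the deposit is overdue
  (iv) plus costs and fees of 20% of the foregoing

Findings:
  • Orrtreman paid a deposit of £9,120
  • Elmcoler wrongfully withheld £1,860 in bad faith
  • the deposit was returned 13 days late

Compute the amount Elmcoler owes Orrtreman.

Trebled: 3 × £1,860 = £5,580
Minimum £1,350: £5,580 meets the minimum, no increase.
Late-return penalty: 13 × £230 = £2,990
Damages plus late penalty: £5,580 + £2,990 = £8,570
Costs and fees: 20% of £8,570 = £1,714
Total recovery: £8,570 + £1,714 = £10,284

Recovery: £10,284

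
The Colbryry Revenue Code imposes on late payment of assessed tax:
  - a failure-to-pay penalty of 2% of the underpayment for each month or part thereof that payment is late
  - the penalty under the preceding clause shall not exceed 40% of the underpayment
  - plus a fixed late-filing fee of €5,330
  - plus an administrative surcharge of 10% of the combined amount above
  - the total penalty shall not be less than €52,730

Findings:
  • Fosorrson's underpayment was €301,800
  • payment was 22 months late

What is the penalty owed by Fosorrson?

€138,655

Accrued rate: 2% × 22 = 44%, capped at 40% → 40%
Failure-to-pay penalty: 40% of €301,800 = €120,720
Penalty before surcharge: €120,720 + €5,330 = €126,050
Administrative surcharge: 10% of €126,050 = €12,605
Total penalty: €126,050 + €12,605 = €138,655
Minimum €52,730: €138,655 meets the minimum, no increase.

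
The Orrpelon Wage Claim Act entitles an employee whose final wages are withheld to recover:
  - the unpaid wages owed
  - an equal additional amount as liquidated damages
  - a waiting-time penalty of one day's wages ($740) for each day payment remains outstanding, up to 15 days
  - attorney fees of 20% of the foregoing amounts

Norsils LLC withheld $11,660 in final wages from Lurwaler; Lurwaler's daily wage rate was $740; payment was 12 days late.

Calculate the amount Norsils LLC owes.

$38,640

Liquidated damages (equal amount): $11,660
Penalty days: min(12, 15) = 12
Waiting-time penalty: 12 × $740 = $8,880
Subtotal: $11,660 + $11,660 + $8,880 = $32,200
Attorney fees: 20% of $32,200 = $6,440
Total award: $32,200 + $6,440 = $38,640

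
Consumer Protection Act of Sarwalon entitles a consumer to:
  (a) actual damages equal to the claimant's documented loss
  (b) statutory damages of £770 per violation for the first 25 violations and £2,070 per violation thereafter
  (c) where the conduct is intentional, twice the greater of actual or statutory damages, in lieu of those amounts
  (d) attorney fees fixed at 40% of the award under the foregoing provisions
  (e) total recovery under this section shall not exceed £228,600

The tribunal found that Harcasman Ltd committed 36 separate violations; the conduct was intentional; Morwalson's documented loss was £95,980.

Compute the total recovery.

First 25 violations: 25 × £770 = £19,250
Remaining violations: (36 − 25) × £2,070 = £22,770
Statutory damages: £19,250 + £22,770 = £42,020
Greater of actual damages (£95,980) or statutory damages (£42,020): £95,980
Doubled: 2 × £95,980 = £191,960
Attorney fees: 40% of £191,960 = £76,784
Total before cap: £191,960 + £76,784 = £268,744
Cap at £228,600: £268,744 exceeds the cap → £228,600

£228,600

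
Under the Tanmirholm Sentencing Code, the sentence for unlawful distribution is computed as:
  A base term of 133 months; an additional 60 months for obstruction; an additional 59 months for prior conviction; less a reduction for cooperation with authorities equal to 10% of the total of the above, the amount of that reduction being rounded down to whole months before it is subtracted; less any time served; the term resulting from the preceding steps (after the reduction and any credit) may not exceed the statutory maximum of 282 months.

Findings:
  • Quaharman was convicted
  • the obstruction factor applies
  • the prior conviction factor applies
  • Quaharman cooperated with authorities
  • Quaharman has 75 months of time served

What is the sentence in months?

Obstruction enhancement: +60 months
Prior conviction enhancement: +59 months
Adjusted term: 133 months + 60 months + 59 months = 252 months
Cooperation with authorities reduction: 10% of 252 months = 25 months (rounded down)
After reduction: 252 − 25 = 227 months
Less time served: 227 months − 75 months = 152 months
Cap at 282 months: 152 months is within the cap, no reduction.

152 months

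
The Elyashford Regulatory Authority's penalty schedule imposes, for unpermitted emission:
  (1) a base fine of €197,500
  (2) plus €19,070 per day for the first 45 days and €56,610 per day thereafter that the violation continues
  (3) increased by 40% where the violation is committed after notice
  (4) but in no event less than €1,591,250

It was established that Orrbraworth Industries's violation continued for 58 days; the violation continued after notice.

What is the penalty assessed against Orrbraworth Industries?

€2,508,212

First 45 days: 45 × €19,070 = €858,150
Remaining days: (58 − 45) × €56,610 = €735,930
Per-day component: €858,150 + €735,930 = €1,594,080
Base plus per-day: €197,500 + €1,594,080 = €1,791,580
Enhancement: 40% of €1,791,580 = €716,632
Enhanced fine: €1,791,580 + €716,632 = €2,508,212
Minimum €1,591,250: €2,508,212 meets the minimum, no increase.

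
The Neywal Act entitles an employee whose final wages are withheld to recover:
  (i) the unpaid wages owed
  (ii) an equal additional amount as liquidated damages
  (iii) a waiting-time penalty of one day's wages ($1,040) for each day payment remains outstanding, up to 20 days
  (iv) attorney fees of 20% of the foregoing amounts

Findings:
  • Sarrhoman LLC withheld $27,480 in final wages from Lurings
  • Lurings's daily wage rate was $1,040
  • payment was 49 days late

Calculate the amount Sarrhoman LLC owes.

$90,912

Liquidated damages (equal amount): $27,480
Penalty days: min(49, 20) = 20
Waiting-time penalty: 20 × $1,040 = $20,800
Subtotal: $27,480 + $27,480 + $20,800 = $75,760
Attorney fees: 20% of $75,760 = $15,152
Total award: $75,760 + $15,152 = $90,912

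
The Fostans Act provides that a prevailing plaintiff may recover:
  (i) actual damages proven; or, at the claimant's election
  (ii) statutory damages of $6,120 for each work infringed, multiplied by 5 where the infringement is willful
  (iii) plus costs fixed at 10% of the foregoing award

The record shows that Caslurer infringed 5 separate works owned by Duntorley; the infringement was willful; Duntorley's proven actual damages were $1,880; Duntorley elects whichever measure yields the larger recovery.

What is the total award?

$168,300

Statutory damages: 5 × $6,120 = $30,600
Multiplied by 5: 5 × $30,600 = $153,000
Greater of actual damages ($1,880) or enhanced statutory damages ($153,000): $153,000
Costs: 10% of $153,000 = $15,300
Award plus costs: $153,000 + $15,300 = $168,300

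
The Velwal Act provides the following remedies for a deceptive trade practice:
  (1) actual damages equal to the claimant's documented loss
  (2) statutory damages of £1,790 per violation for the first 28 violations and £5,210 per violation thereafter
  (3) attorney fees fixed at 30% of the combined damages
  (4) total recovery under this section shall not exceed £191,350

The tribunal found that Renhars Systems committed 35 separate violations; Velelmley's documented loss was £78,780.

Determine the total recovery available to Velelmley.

£191,350

First 28 violations: 28 × £1,790 = £50,120
Remaining violations: (35 − 28) × £5,210 = £36,470
Statutory damages: £50,120 + £36,470 = £86,590
Combined damages: £78,780 + £86,590 = £165,370
Attorney fees: 30% of £165,370 = £49,611
Total before cap: £165,370 + £49,611 = £214,981
Cap at £191,350: £214,981 exceeds the cap → £191,350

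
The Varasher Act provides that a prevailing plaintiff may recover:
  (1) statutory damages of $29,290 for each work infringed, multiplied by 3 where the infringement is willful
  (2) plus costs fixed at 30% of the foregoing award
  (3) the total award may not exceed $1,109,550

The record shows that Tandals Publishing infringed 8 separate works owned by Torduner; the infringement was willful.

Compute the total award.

$913,848

Statutory damages: 8 × $29,290 = $234,320
Trebled: 3 × $234,320 = $702,960
Costs: 30% of $702,960 = $210,888
Award plus costs: $702,960 + $210,888 = $913,848
Cap at $1,109,550: $913,848 is within the cap, no reduction.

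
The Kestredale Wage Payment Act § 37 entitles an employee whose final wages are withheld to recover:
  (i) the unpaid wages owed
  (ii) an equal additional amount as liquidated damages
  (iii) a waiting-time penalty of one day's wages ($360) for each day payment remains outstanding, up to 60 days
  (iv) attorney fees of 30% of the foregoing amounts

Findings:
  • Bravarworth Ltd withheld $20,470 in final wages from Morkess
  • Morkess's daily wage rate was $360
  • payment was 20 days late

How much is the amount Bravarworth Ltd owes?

$62,582

Liquidated damages (equal amount): $20,470
Penalty days: min(20, 60) = 20
Waiting-time penalty: 20 × $360 = $7,200
Subtotal: $20,470 + $20,470 + $7,200 = $48,140
Attorney fees: 30% of $48,140 = $14,442
Total award: $48,140 + $14,442 = $62,582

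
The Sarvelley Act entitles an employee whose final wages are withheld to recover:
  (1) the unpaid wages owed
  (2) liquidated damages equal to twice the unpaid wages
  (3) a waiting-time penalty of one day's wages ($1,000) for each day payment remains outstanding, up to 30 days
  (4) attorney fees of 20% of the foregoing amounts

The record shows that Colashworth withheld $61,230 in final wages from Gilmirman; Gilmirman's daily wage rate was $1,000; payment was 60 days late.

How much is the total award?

Doubled: 2 × $61,230 = $122,460
Penalty days: min(60, 30) = 30
Waiting-time penalty: 30 × $1,000 = $30,000
Subtotal: $61,230 + $122,460 + $30,000 = $213,690
Attorney fees: 20% of $213,690 = $42,738
Total award: $213,690 + $42,738 = $256,428

$256,428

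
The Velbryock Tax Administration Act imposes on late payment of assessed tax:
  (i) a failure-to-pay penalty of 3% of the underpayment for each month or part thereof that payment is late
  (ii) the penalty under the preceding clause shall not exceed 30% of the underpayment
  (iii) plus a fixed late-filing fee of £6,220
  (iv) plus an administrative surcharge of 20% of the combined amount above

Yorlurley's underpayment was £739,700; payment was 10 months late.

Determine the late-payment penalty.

Accrued rate: 3% × 10 = 30%, capped at 30% → 30%
Failure-to-pay penalty: 30% of £739,700 = £221,910
Penalty before surcharge: £221,910 + £6,220 = £228,130
Administrative surcharge: 20% of £228,130 = £45,626
Total penalty: £228,130 + £45,626 = £273,756

Penalty: £273,756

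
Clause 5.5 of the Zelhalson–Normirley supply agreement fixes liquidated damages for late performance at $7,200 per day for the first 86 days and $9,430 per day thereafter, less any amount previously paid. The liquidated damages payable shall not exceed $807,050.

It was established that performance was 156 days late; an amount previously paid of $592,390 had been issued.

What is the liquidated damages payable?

$686,910

First 86 days: 86 × $7,200 = $619,200
Remaining days: (156 − 86) × $9,430 = $660,100
Accrued per-day damages: $619,200 + $660,100 = $1,279,300
Less amount previously paid: $1,279,300 − $592,390 = $686,910
Cap at $807,050: $686,910 is within the cap, no reduction.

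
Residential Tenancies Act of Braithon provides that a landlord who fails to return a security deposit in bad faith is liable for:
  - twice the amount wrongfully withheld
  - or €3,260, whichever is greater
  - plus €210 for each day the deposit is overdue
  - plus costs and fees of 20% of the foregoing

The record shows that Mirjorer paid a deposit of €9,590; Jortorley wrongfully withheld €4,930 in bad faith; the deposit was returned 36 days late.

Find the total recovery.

Recovery: €20,904

Doubled: 2 × €4,930 = €9,860
Minimum €3,260: €9,860 meets the minimum, no increase.
Late-return penalty: 36 × €210 = €7,560
Damages plus late penalty: €9,860 + €7,560 = €17,420
Costs and fees: 20% of €17,420 = €3,484
Total recovery: €17,420 + €3,484 = €20,904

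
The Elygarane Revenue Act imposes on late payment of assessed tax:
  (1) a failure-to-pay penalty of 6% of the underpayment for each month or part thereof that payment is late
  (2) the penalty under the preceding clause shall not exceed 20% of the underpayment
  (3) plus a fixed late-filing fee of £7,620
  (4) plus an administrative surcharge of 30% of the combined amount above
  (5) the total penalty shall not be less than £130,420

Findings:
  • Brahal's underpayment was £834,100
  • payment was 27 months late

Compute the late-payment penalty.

Accrued rate: 6% × 27 = 162%, capped at 20% → 20%
Failure-to-pay penalty: 20% of £834,100 = £166,820
Penalty before surcharge: £166,820 + £7,620 = £174,440
Administrative surcharge: 30% of £174,440 = £52,332
Total penalty: £174,440 + £52,332 = £226,772
Minimum £130,420: £226,772 meets the minimum, no increase.

£226,772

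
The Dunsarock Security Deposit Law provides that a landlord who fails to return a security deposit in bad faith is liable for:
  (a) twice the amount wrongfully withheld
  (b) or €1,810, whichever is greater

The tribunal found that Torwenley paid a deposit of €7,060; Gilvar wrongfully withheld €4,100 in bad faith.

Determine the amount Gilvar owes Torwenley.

Doubled: 2 × €4,100 = €8,200
Minimum €1,810: €8,200 meets the minimum, no increase.

€8,200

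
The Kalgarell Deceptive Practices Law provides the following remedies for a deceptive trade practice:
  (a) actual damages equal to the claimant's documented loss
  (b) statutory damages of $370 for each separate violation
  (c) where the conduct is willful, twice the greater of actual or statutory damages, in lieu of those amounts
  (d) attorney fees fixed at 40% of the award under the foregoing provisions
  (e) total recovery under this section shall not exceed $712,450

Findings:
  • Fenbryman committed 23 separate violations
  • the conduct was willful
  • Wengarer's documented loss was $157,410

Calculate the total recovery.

Statutory damages: 23 × $370 = $8,510
Greater of actual damages ($157,410) or statutory damages ($8,510): $157,410
Doubled: 2 × $157,410 = $314,820
Attorney fees: 40% of $314,820 = $125,928
Total before cap: $314,820 + $125,928 = $440,748
Cap at $712,450: $440,748 is within the cap, no reduction.

$440,748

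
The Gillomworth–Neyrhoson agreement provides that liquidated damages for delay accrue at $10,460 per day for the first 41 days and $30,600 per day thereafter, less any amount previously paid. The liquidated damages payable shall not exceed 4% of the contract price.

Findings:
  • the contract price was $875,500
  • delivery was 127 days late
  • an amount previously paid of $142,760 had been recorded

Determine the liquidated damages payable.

First 41 days: 41 × $10,460 = $428,860
Remaining days: (127 − 41) × $30,600 = $2,631,600
Accrued per-day damages: $428,860 + $2,631,600 = $3,060,460
Less amount previously paid: $3,060,460 − $142,760 = $2,917,700
Cap: 4% of $875,500 = $35,020
Cap at $35,020: $2,917,700 exceeds the cap → $35,020

$35,020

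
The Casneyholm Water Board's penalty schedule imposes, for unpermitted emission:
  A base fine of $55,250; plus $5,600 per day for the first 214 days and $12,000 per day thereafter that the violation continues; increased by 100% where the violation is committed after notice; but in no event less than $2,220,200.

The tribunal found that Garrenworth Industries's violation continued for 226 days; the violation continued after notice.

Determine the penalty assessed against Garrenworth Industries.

$2,795,300

First 214 days: 214 × $5,600 = $1,198,400
Remaining days: (226 − 214) × $12,000 = $144,000
Per-day component: $1,198,400 + $144,000 = $1,342,400
Base plus per-day: $55,250 + $1,342,400 = $1,397,650
Enhancement: 100% of $1,397,650 = $1,397,650
Enhanced fine: $1,397,650 + $1,397,650 = $2,795,300
Minimum $2,220,200: $2,795,300 meets the minimum, no increase.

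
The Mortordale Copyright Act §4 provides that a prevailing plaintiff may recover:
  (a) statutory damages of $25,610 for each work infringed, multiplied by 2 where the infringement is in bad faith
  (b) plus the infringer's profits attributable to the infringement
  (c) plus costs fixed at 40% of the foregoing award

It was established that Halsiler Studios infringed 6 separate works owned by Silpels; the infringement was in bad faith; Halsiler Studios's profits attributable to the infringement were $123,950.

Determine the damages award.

Award: $603,778

Statutory damages: 6 × $25,610 = $153,660
Doubled: 2 × $153,660 = $307,320
Combined award: $307,320 + $123,950 = $431,270
Costs: 40% of $431,270 = $172,508
Award plus costs: $431,270 + $172,508 = $603,778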